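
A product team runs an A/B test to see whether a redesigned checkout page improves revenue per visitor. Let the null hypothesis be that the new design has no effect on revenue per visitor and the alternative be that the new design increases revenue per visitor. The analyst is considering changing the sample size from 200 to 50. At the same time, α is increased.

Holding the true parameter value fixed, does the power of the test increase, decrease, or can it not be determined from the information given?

The first change alone would make β increase; the second alone would make β decrease. Which effect dominates depends on the magnitudes, which are not given.
Since power = 1 − β, the effect on power is likewise indeterminate.

Cannot be determined from the information given.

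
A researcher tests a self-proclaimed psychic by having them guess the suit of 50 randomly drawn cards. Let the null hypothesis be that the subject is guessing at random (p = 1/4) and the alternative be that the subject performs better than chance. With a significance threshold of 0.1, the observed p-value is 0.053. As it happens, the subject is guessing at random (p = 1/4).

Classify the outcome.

Type I error

Since p = 0.053 < α = 0.1, H₀ is rejected.
H₀ is true (actually the subject is guessing at random (p = 1/4)).
Rejecting a true H₀ is a Type I error.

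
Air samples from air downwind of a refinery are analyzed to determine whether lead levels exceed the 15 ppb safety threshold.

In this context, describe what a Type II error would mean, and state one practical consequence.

With the conventional null hypothesis that the lead concentration is at or below 15 ppb (safe):
A Type II error is failing to reject H₀ when H₀ is false.
Here that means certifying the site as safe when actually the lead concentration exceeds 15 ppb.

A Type II error would mean concluding that the lead concentration is at or below 15 ppb (safe) (or at least failing to establish that the lead concentration exceeds 15 ppb) when in fact the lead concentration exceeds 15 ppb. Consequence: a site with unsafe lead levels is certified clean, and people continue to be exposed.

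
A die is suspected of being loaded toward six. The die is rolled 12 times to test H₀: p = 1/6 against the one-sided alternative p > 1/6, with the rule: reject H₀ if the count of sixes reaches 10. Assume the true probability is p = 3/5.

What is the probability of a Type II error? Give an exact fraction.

Under the alternative p = 3/5, S ~ Binomial(12, 3/5); β is the probability the test does not reject, P(S < 10).
Adding the binomial probabilities P(S=0)+…+P(S=9) at p = 3/5 gives 44753744/48828125.

44753744/48828125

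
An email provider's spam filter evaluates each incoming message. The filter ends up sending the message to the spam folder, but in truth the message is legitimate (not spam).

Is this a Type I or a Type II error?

Type I error

The null hypothesis here is that the message is legitimate (not spam).
'Sending the message to the spam folder' corresponds to rejecting H₀.
H₀ was rejected but H₀ is true — a Type I error (false positive).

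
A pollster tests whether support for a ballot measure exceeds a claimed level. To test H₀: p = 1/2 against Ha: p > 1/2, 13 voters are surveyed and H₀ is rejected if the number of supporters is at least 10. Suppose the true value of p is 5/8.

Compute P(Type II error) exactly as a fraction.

107331531597/137438953472

Under the alternative p = 5/8, K ~ Binomial(13, 5/8); β is the probability the test does not reject, P(K < 10).
Adding the binomial probabilities P(K=0)+…+P(K=9) at p = 5/8 gives 107331531597/137438953472.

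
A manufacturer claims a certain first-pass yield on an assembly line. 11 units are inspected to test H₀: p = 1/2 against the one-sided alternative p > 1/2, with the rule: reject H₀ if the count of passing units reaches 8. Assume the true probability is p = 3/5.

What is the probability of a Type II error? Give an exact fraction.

β = P(fail to reject H₀ | Ha true) = P(X ≤ 7 | p = 3/5), X ~ Binomial(11, 3/5).
Adding the binomial probabilities P(X=0)+…+P(X=7) at p = 3/5 gives 6872224/9765625.

6872224/9765625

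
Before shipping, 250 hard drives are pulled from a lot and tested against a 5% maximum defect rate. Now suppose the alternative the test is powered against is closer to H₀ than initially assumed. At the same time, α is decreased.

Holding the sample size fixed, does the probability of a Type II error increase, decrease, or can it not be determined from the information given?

A smaller departure from H₀ means the test statistic under Ha is distributed closer to where it would be under H₀; rejection becomes less likely. Lowering α raises the bar for rejection; under Ha, the test now fails to reject on outcomes it previously would have rejected. Both changes push β in the same direction.

It increases.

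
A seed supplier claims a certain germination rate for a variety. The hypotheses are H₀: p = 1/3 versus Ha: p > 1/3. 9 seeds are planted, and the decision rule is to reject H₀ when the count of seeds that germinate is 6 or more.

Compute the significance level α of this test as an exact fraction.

835/19683

The Type I error probability is α = P(K ≥ 6) computed under H₀, where K ~ Binomial(9, 1/3).
Adding the binomial terms for j = 6 through 9 with p = 1/3 yields 835/19683.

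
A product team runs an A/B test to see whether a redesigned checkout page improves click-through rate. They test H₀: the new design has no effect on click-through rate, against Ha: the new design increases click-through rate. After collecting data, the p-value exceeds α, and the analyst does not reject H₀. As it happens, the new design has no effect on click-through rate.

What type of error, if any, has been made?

The test retained a true H₀ — the decision matches the true state.

No error — this is a correct decision.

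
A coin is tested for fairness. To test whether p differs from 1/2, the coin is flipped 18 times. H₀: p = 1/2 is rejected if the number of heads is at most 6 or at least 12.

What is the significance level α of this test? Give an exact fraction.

7795/32768

The significance level is the null-hypothesis probability of the rejection region {≤6} ∪ {≥12}.
By symmetry, α = 2·P(S ≤ 6) = 2·(1 + 18 + 153 + 816 + 3060 + 8568 + 18564)/262144 = 62360/262144 = 7795/32768.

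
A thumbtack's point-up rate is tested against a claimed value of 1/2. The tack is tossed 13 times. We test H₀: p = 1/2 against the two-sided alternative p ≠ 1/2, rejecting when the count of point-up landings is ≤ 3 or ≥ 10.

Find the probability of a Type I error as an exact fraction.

189/2048

The significance level is the null-hypothesis probability of the rejection region {≤3} ∪ {≥10}.
By symmetry, α = 2·P(K ≤ 3) = 2·(1 + 13 + 78 + 286)/8192 = 756/8192 = 189/2048.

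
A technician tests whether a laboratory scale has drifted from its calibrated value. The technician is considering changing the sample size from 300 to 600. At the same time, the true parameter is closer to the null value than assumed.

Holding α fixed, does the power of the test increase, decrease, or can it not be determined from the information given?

The first change alone would make β decrease; the second alone would make β increase. Which effect dominates depends on the magnitudes, which are not given.
Since power = 1 − β, the effect on power is likewise indeterminate.

Cannot be determined from the information given.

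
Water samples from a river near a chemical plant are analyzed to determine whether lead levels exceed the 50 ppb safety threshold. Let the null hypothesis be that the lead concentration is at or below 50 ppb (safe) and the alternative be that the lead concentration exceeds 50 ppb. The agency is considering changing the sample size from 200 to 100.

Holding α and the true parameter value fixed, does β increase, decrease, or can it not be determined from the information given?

Reducing n widens both sampling distributions, so the test has less ability to distinguish Ha from H₀.

It increases.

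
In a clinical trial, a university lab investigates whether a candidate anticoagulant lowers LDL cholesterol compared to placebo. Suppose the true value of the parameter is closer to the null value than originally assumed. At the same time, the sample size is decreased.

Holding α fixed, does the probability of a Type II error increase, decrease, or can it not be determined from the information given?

A smaller true effect puts the Ha sampling distribution closer to H₀, so more of it falls in the non-rejection region. Reducing n widens both sampling distributions, so the test has less ability to distinguish Ha from H₀. Both changes push β in the same direction.

It increases.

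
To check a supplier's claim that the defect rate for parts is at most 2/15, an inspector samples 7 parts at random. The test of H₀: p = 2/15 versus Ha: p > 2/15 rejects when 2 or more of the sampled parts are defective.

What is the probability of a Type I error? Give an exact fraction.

The significance level is the probability, assuming p = 2/15, of seeing 2 or more defectives in 7 draws.
Computing the lower-tail complement: 1 − 4826809/6328125 = 1501316/6328125.

1501316/6328125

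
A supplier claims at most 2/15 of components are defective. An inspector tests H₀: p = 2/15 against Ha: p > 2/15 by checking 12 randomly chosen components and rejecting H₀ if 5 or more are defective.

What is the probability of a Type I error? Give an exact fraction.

α = P(reject H₀ | H₀ true) = P(Y ≥ 5 | p = 2/15), Y ~ Binomial(12, 2/15).
Computing the lower-tail complement: 1 − 8521938842287/8649755859375 = 127817017088/8649755859375.

127817017088/8649755859375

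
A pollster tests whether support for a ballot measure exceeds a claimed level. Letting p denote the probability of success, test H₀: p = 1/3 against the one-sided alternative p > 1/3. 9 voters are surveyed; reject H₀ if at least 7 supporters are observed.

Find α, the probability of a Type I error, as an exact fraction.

163/19683

Under H₀, X ~ Binomial(9, 1/3), and α = P(X ≥ 7).
Adding the binomial terms for j = 7 through 9 with p = 1/3 yields 163/19683.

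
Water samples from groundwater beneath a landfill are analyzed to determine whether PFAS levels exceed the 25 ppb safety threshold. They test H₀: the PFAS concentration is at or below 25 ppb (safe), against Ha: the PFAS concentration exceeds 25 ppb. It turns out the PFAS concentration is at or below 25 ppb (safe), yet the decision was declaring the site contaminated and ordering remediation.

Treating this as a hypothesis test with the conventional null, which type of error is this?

'Declaring the site contaminated and ordering remediation' corresponds to rejecting H₀.
H₀ was rejected but H₀ is true — a Type I error (false positive).

Type I error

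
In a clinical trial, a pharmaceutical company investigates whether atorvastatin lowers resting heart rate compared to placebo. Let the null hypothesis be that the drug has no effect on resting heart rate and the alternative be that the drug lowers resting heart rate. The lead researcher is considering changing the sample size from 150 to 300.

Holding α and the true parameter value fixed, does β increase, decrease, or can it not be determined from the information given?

A larger sample reduces the standard error, pulling the sampling distribution under Ha further from the non-rejection region.

It decreases.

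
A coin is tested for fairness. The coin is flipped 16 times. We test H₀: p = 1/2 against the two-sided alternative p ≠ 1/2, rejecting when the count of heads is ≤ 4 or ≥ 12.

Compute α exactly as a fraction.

2517/32768

α = P(X ≤ 4 or X ≥ 12 | p = 1/2), X ~ Binomial(16, 1/2).
The two tails are symmetric, so α = 2·(1 + 16 + 120 + 560 + 1820)/2^16 = 5034/65536 = 2517/32768.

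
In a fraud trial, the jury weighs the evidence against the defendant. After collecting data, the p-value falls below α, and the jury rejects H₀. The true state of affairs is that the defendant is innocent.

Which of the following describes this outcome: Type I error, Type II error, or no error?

Type I error

The conventional null hypothesis here is that the defendant is innocent.
H₀ was rejected, but H₀ is actually true.
Rejecting a true null hypothesis is a Type I error (false positive).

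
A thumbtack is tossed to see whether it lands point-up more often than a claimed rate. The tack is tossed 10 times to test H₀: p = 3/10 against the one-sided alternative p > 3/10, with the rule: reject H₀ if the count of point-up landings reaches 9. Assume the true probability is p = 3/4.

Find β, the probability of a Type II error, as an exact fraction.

792697/1048576

β = P(fail to reject H₀ | Ha true) = P(Y ≤ 8 | p = 3/4), Y ~ Binomial(10, 3/4).
Adding the binomial probabilities P(Y=0)+…+P(Y=8) at p = 3/4 gives 792697/1048576.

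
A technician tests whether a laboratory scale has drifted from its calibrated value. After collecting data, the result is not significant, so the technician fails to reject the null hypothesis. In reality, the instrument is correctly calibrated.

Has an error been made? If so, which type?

Neither — the decision is correct.

The conventional null hypothesis here is that the instrument is correctly calibrated.
The test retained a true H₀ — the decision matches the true state.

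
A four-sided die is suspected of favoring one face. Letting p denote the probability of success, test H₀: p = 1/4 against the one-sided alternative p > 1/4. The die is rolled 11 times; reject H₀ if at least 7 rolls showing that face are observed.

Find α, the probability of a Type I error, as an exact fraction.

15857/2097152

α = P(reject H₀ | H₀ true) = P(X ≥ 7 | p = 1/4), with X ~ Binomial(11, 1/4).
Adding the binomial terms for j = 7 through 11 with p = 1/4 yields 15857/2097152.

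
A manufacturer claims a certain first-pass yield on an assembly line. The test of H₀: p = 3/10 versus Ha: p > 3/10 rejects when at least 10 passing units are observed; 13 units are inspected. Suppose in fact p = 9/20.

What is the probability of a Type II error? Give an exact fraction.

501584974994213/512000000000000

Under the alternative p = 9/20, K ~ Binomial(13, 9/20); β is the probability the test does not reject, P(K < 10).
Equivalently, β = 1 − P(K ≥ 10) = 501584974994213/512000000000000.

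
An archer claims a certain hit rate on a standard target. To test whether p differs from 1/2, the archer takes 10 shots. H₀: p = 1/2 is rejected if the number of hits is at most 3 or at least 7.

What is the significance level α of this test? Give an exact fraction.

The significance level is the null-hypothesis probability of the rejection region {≤3} ∪ {≥7}.
By symmetry, α = 2·P(X ≤ 3) = 2·(1 + 10 + 45 + 120)/1024 = 352/1024 = 11/32.

11/32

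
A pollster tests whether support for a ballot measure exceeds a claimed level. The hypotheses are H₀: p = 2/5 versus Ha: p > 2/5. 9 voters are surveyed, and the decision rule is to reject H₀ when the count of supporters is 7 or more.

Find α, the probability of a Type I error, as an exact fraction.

48896/1953125

Under H₀, Y ~ Binomial(9, 2/5), and α = P(Y ≥ 7).
Adding the binomial terms for j = 7 through 9 with p = 2/5 yields 48896/1953125.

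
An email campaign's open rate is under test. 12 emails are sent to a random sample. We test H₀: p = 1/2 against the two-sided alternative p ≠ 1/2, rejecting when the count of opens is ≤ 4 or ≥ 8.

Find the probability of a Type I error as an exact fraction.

397/1024

α = P(Y ≤ 4 or Y ≥ 8 | p = 1/2), Y ~ Binomial(12, 1/2).
Each tail has probability (1 + 12 + 66 + 220 + 495)/4096; doubling gives α = 1588/4096 = 397/1024.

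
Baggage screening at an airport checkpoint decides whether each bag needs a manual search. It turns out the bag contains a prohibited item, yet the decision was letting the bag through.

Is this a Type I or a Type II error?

Type II error

The null hypothesis here is that the bag contains no prohibited items.
'Letting the bag through' corresponds to failing to reject H₀.
H₀ was not rejected but H₀ is false — a Type II error (false negative).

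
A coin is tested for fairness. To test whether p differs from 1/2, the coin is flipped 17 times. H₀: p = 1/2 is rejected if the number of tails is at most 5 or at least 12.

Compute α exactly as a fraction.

Under H₀, X ~ Binomial(17, 1/2); α is the probability of landing in either tail, P(X ≤ 5) + P(X ≥ 12).
The two tails are symmetric, so α = 2·(1 + 17 + 136 + 680 + 2380 + 6188)/2^17 = 18804/131072 = 4701/32768.

4701/32768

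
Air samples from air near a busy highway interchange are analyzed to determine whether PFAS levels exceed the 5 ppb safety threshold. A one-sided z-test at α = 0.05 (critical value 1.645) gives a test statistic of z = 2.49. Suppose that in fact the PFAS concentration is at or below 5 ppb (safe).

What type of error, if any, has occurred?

The conventional null hypothesis is that the PFAS concentration is at or below 5 ppb (safe).
Since z = 2.49 > z* = 1.645, H₀ is rejected.
H₀ is true (actually the PFAS concentration is at or below 5 ppb (safe)).
Rejecting a true H₀ is a Type I error.

Type I error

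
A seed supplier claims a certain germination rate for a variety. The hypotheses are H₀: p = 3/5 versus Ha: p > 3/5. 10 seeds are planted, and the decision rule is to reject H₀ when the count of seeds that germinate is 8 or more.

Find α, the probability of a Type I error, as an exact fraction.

Under H₀, X ~ Binomial(10, 3/5), and α = P(X ≥ 8).
Adding the binomial terms for j = 8 through 10 with p = 3/5 yields 1633689/9765625.

1633689/9765625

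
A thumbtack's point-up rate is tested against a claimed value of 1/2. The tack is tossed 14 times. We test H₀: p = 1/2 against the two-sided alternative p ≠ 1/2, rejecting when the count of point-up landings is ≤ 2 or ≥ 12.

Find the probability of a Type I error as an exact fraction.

α = P(K ≤ 2 or K ≥ 12 | p = 1/2), K ~ Binomial(14, 1/2).
Each tail has probability (1 + 14 + 91)/16384; doubling gives α = 212/16384 = 53/4096.

53/4096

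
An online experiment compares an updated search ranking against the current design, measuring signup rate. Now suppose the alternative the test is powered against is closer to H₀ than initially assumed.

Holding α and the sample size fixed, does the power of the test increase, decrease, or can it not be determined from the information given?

It decreases.

A smaller departure from H₀ means the test statistic under Ha is distributed closer to where it would be under H₀; rejection becomes less likely.
Since power = 1 − β and β increases, power decreases.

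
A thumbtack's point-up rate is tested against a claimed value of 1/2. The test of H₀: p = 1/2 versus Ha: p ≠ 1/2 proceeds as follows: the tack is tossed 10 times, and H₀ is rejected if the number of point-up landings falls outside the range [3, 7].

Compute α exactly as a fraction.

The significance level is the null-hypothesis probability of the rejection region {≤2} ∪ {≥8}.
Each tail has probability (1 + 10 + 45)/1024; doubling gives α = 112/1024 = 7/64.

7/64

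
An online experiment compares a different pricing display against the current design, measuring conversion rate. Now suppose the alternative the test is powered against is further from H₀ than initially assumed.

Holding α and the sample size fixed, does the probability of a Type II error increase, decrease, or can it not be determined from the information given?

It decreases.

A bigger departure from H₀ is easier for the test to detect, so it fails to reject less often.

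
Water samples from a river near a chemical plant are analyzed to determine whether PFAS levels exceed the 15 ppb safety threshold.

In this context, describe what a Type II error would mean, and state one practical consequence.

A Type II error would mean concluding that the PFAS concentration is at or below 15 ppb (safe) (or at least failing to establish that the PFAS concentration exceeds 15 ppb) when in fact the PFAS concentration exceeds 15 ppb. Consequence: a site with unsafe PFAS levels is certified clean, and people continue to be exposed.

With the conventional null hypothesis that the PFAS concentration is at or below 15 ppb (safe):
A Type II error is failing to reject H₀ when H₀ is false.
Here that means certifying the site as safe when actually the PFAS concentration exceeds 15 ppb.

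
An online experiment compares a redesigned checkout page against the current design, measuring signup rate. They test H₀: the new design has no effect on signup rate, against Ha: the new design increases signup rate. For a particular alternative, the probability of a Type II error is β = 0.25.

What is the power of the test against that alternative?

Power = 1 − β = 1 − 0.25 = 0.75.

0.75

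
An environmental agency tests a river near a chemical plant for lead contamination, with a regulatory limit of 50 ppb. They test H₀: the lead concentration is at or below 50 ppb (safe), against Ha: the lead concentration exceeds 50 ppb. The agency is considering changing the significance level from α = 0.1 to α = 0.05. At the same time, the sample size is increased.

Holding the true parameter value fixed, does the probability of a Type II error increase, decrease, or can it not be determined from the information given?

The first change alone would make β increase; the second alone would make β decrease. Which effect dominates depends on the magnitudes, which are not given.

Cannot be determined from the information given.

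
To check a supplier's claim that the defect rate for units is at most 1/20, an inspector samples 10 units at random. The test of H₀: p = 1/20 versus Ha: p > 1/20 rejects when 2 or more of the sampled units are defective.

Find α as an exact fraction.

882056764409/10240000000000

The significance level is the probability, assuming p = 1/20, of seeing 2 or more defectives in 10 draws.
Via the complement, α = 1 − Σ_{j=0}^{1} C(10,j)(1/20)^j(19/20)^{10-j} = 882056764409/10240000000000.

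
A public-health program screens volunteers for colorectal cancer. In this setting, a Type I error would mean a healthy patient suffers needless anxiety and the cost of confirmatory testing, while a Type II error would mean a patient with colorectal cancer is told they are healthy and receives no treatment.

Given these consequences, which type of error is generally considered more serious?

Type II error

The Type II consequence (a patient with colorectal cancer is told they are healthy and receives no treatment) is more severe than the Type I consequence (a healthy patient suffers needless anxiety and the cost of confirmatory testing).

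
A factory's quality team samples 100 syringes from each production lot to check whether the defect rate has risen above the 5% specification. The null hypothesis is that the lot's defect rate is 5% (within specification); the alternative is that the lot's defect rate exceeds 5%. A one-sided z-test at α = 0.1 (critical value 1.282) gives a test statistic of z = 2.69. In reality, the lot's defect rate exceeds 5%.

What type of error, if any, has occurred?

Since z = 2.69 > z* = 1.282, H₀ is rejected.
H₀ is false (actually the lot's defect rate exceeds 5%).
The decision matches the true state — no error.

Neither — the decision is correct.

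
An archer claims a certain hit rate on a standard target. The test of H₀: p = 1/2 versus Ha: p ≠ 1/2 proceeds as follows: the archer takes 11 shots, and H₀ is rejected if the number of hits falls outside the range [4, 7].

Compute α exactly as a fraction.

29/128

The significance level is the null-hypothesis probability of the rejection region {≤3} ∪ {≥8}.
Each tail has probability (1 + 11 + 55 + 165)/2048; doubling gives α = 464/2048 = 29/128.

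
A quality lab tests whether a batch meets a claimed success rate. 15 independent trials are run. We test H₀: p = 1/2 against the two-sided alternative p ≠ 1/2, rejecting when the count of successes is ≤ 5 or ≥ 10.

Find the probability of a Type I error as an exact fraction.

The significance level is the null-hypothesis probability of the rejection region {≤5} ∪ {≥10}.
The two tails are symmetric, so α = 2·(1 + 15 + 105 + 455 + 1365 + 3003)/2^15 = 9888/32768 = 309/1024.

309/1024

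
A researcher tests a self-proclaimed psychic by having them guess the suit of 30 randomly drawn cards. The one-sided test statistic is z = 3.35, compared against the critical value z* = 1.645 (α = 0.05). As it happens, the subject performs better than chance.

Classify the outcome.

The conventional null hypothesis is that the subject is guessing at random (p = 1/4).
Since z = 3.35 > z* = 1.645, H₀ is rejected.
H₀ is false (actually the subject performs better than chance).
The decision matches the true state — no error.

Neither — the decision is correct.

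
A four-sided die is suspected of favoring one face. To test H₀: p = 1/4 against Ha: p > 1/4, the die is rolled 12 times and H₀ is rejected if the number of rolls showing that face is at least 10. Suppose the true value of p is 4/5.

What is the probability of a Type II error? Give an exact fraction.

A Type II error is failing to reject when Ha holds: with p = 4/5, β = P(S ≤ 9).
Summing C(12,j)·(4/5)^j·(1/5)^{12-j} for j = 0..9 gives 21565149/48828125.

21565149/48828125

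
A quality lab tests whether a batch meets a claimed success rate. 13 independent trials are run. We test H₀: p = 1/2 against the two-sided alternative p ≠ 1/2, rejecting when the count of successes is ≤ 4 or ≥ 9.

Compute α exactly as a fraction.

1093/4096

Under H₀, X ~ Binomial(13, 1/2); α is the probability of landing in either tail, P(X ≤ 4) + P(X ≥ 9).
Each tail has probability (1 + 13 + 78 + 286 + 715)/8192; doubling gives α = 2186/8192 = 1093/4096.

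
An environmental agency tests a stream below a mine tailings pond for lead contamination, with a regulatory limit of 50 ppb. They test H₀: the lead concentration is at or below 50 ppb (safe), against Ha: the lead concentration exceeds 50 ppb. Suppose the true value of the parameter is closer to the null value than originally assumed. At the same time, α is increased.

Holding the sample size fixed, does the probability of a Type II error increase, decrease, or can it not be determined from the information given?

The first change alone would make β increase; the second alone would make β decrease. Which effect dominates depends on the magnitudes, which are not given.

Cannot be determined from the information given.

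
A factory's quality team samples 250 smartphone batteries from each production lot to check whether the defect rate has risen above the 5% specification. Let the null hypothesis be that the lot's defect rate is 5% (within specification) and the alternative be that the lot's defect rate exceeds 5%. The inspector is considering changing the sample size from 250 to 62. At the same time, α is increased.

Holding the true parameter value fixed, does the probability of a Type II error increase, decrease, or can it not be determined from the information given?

Cannot be determined from the information given.

The first change alone would make β increase; the second alone would make β decrease. Which effect dominates depends on the magnitudes, which are not given.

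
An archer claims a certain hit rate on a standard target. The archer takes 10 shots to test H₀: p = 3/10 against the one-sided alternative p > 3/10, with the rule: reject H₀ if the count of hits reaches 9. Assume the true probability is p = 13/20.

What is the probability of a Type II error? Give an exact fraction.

A Type II error is failing to reject when Ha holds: with p = 13/20, β = P(S ≤ 8).
Equivalently, β = 1 − P(S ≥ 9) = 9359826552041/10240000000000.

9359826552041/10240000000000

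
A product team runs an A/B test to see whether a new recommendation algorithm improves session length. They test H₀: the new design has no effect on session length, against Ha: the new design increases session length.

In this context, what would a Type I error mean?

A Type I error would mean concluding that the new design increases session length when in fact the new design has no effect on session length.

A Type I error is rejecting H₀ when H₀ is true.
Here that means shipping the new feature to all users when actually the new design has no effect on session length.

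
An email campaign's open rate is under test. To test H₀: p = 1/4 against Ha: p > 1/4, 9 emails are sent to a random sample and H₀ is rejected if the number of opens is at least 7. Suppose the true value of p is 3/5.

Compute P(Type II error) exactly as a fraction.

Under the alternative p = 3/5, S ~ Binomial(9, 3/5); β is the probability the test does not reject, P(S < 7).
Summing C(9,j)·(3/5)^j·(2/5)^{9-j} for j = 0..6 gives 1500416/1953125.

1500416/1953125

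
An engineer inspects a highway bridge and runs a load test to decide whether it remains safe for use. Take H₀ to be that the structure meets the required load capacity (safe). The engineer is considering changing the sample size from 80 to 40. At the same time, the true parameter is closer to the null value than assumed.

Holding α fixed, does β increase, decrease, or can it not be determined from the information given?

It increases.

With less data the test statistic is noisier; under Ha, more outcomes land inside the acceptance region. A smaller departure from H₀ means the test statistic under Ha is distributed closer to where it would be under H₀; rejection becomes less likely. Both changes push β in the same direction.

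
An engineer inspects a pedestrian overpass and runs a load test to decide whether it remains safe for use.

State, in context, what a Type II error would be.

A Type II error would mean concluding that the structure meets the required load capacity (safe) (or at least failing to establish that the structure is structurally deficient) when in fact the structure is structurally deficient.

With the conventional null hypothesis that the structure meets the required load capacity (safe):
A Type II error is failing to reject H₀ when H₀ is false.
Here that means keeping the structure open when actually the structure is structurally deficient.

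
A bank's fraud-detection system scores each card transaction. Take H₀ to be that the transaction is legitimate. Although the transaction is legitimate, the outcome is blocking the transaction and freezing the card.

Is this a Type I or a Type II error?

Type I error

'Blocking the transaction and freezing the card' corresponds to rejecting H₀.
H₀ was rejected but H₀ is true — a Type I error (false positive).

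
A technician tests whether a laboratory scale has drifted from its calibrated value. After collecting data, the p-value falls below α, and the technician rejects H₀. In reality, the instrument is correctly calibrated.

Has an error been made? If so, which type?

The conventional null hypothesis here is that the instrument is correctly calibrated.
H₀ was rejected, but H₀ is actually true.
Rejecting a true null hypothesis is a Type I error (false positive).

Type I error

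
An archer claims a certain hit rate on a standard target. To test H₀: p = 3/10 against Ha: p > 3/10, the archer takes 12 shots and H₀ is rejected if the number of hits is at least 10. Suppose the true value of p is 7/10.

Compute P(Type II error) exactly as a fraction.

149436930429/200000000000

A Type II error is failing to reject when Ha holds: with p = 7/10, β = P(S ≤ 9).
Equivalently, β = 1 − P(S ≥ 10) = 149436930429/200000000000.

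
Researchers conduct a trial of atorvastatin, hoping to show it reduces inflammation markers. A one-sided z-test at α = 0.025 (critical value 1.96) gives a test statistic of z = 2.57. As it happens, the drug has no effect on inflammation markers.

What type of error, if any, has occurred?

Type I error

The conventional null hypothesis is that the drug has no effect on inflammation markers.
Since z = 2.57 > z* = 1.96, H₀ is rejected.
H₀ is true (actually the drug has no effect on inflammation markers).
Rejecting a true H₀ is a Type I error.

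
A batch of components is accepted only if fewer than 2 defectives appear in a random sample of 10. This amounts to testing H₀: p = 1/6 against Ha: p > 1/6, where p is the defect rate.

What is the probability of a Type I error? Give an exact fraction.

The significance level is the probability, assuming p = 1/6, of seeing 2 or more defectives in 10 draws.
Via the complement, α = 1 − Σ_{j=0}^{1} C(10,j)(1/6)^j(5/6)^{10-j} = 10389767/20155392.

10389767/20155392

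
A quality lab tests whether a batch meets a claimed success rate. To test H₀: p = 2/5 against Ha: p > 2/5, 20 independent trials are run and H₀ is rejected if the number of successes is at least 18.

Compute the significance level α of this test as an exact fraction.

α = P(reject H₀ | H₀ true) = P(S ≥ 18 | p = 2/5), with S ~ Binomial(20, 2/5).
P(S ≥ 18) = Σ_{j=18}^{20} C(20,j)·(2/5)^j·(3/5)^{20-j} = 480772096/95367431640625.

480772096/95367431640625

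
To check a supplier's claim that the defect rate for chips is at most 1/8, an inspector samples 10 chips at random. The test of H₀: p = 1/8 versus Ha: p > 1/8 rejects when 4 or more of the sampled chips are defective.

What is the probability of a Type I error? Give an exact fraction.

7372325/268435456

The significance level is the probability, assuming p = 1/8, of seeing 4 or more defectives in 10 draws.
Computing the lower-tail complement: 1 − 261063131/268435456 = 7372325/268435456.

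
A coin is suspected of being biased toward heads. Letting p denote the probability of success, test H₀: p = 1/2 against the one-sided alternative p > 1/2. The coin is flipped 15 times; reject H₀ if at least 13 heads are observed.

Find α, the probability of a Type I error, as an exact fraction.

Under H₀, X ~ Binomial(15, 1/2), and α = P(X ≥ 13).
P(X ≥ 13) = [C(15,13) + C(15,14) + C(15,15)] / 2^15 = (105 + 15 + 1) / 32768 = 121/32768.

121/32768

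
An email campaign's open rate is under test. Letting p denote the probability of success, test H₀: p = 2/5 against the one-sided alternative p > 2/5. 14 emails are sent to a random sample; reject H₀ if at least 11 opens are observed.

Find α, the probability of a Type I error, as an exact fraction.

23842816/6103515625

The Type I error probability is α = P(Y ≥ 11) computed under H₀, where Y ~ Binomial(14, 2/5).
P(Y ≥ 11) = Σ_{j=11}^{14} C(14,j)·(2/5)^j·(3/5)^{14-j} = 23842816/6103515625.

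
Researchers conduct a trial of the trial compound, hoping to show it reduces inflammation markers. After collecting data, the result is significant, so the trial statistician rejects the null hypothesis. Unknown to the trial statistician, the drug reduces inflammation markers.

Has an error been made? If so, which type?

The conventional null hypothesis here is that the drug has no effect on inflammation markers.
The test rejected a false H₀ — the decision matches the true state.

Neither — the decision is correct.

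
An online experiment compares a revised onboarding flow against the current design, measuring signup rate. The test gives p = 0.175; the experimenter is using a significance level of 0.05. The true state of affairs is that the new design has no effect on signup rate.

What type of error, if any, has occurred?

Neither — the decision is correct.

The conventional null hypothesis is that the new design has no effect on signup rate.
Since p = 0.175 ≥ α = 0.05, H₀ is not rejected.
H₀ is true (actually the new design has no effect on signup rate).
The decision matches the true state — no error.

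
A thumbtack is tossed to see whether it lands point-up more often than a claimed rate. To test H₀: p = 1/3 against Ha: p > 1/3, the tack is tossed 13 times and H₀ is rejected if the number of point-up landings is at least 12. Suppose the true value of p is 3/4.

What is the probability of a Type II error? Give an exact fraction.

3662863/4194304

β = P(fail to reject H₀ | Ha true) = P(S ≤ 11 | p = 3/4), S ~ Binomial(13, 3/4).
Equivalently, β = 1 − P(S ≥ 12) = 3662863/4194304.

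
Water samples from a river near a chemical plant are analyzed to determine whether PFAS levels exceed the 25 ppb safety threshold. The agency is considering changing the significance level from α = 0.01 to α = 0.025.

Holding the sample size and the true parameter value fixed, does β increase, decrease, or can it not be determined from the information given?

It decreases.

A larger α widens the rejection region, so when the alternative is true more outcomes lead to rejection — failing to reject becomes less likely.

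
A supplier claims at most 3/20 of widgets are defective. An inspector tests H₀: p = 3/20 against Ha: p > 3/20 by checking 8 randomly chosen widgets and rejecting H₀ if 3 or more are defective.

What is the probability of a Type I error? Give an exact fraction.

α = P(reject H₀ | H₀ true) = P(S ≥ 3 | p = 3/20), S ~ Binomial(8, 3/20).
Via the complement, α = 1 − Σ_{j=0}^{2} C(8,j)(3/20)^j(17/20)^{8-j} = 2693447019/25600000000.

2693447019/25600000000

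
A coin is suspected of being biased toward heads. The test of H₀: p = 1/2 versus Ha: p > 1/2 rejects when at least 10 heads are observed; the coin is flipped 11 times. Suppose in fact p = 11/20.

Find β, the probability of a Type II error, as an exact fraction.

20194688329389/20480000000000

β = P(fail to reject H₀ | Ha true) = P(Y ≤ 9 | p = 11/20), Y ~ Binomial(11, 11/20).
Adding the binomial probabilities P(Y=0)+…+P(Y=9) at p = 11/20 gives 20194688329389/20480000000000.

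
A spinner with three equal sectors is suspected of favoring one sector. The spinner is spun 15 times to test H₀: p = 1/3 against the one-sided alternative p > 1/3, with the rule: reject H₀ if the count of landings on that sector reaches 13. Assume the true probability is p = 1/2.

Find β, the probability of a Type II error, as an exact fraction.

32647/32768

A Type II error is failing to reject when Ha holds: with p = 1/2, β = P(X ≤ 12).
Summing C(15,j)·(1/2)^j·(1/2)^{15-j} for j = 0..12 gives 32647/32768.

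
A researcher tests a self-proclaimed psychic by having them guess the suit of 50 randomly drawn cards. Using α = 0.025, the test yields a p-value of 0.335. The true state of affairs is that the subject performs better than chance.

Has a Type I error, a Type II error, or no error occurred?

The conventional null hypothesis is that the subject is guessing at random (p = 1/4).
Since p = 0.335 ≥ α = 0.025, H₀ is not rejected.
H₀ is false (actually the subject performs better than chance).
Failing to reject a false H₀ is a Type II error.

Type II error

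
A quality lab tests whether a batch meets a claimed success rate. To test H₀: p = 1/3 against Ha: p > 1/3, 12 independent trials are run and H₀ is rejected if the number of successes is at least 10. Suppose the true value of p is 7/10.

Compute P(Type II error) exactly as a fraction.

149436930429/200000000000

Under the alternative p = 7/10, X ~ Binomial(12, 7/10); β is the probability the test does not reject, P(X < 10).
Adding the binomial probabilities P(X=0)+…+P(X=9) at p = 7/10 gives 149436930429/200000000000.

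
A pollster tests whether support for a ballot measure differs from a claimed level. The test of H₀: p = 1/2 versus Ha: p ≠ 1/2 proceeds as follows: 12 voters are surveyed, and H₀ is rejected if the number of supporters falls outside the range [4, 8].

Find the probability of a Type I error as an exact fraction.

299/2048

Under H₀, S ~ Binomial(12, 1/2); α is the probability of landing in either tail, P(S ≤ 3) + P(S ≥ 9).
By symmetry, α = 2·P(S ≤ 3) = 2·(1 + 12 + 66 + 220)/4096 = 598/4096 = 299/2048.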